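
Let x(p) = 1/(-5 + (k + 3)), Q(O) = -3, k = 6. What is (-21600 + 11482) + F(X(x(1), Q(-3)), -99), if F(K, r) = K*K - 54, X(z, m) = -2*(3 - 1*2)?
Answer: -10168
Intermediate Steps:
x(p) = 1/4 (x(p) = 1/(-5 + (6 + 3)) = 1/(-5 + 9) = 1/4)
X(z, m) = -2 (X(z, m) = -2*(3 - 2) = -2*1 = -2)
F(K, r) = -54 + K**2 (F(K, r) = K**2 - 54 = -54 + K**2)
(-21600 + 11482) + F(X(x(1), Q(-3)), -99) = (-21600 + 11482) + (-54 + (-2)**2) = -10118 + (-54 + 4) = -10118 - 50 = -10168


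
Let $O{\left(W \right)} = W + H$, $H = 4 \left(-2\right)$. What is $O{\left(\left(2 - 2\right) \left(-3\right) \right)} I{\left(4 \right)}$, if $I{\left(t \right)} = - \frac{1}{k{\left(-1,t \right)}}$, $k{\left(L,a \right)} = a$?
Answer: $2$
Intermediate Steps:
$H = -8$
$I{\left(t \right)} = - \frac{1}{t}$
$O{\left(W \right)} = -8 + W$ ($O{\left(W \right)} = W - 8 = -8 + W$)
$O{\left(\left(2 - 2\right) \left(-3\right) \right)} I{\left(4 \right)} = \left(-8 + \left(2 - 2\right) \left(-3\right)\right) \left(- \frac{1}{4}\right) = \left(-8 + 0 \left(-3\right)\right) \left(\left(-1\right) \frac{1}{4}\right) = \left(-8 + 0\right) \left(- \frac{1}{4}\right) = \left(-8\right) \left(- \frac{1}{4}\right) = 2$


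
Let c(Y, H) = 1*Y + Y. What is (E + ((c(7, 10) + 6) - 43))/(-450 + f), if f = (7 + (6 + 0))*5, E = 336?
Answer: -313/385 ≈ -0.81299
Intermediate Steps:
c(Y, H) = 2*Y (c(Y, H) = Y + Y = 2*Y)
f = 65 (f = (7 + 6)*5 = 13*5 = 65)
(E + ((c(7, 10) + 6) - 43))/(-450 + f) = (336 + ((2*7 + 6) - 43))/(-450 + 65) = (336 + ((14 + 6) - 43))/(-385) = (336 + (20 - 43))*(-1/385) = (336 - 23)*(-1/385) = 313*(-1/385) = -313/385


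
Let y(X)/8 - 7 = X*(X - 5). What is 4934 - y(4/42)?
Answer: 2152846/441 ≈ 4881.7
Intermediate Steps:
y(X) = 56 + 8*X*(-5 + X) (y(X) = 56 + 8*(X*(X - 5)) = 56 + 8*(X*(-5 + X)) = 56 + 8*X*(-5 + X))
4934 - y(4/42) = 4934 - (56 - 160/42 + 8*(4/42)²) = 4934 - (56 - 160/42 + 8*(4*(1/42))²) = 4934 - (56 - 40*2/21 + 8*(2/21)²) = 4934 - (56 - 80/21 + 8*(4/441)) = 4934 - (56 - 80/21 + 32/441) = 4934 - 1*23048/441 = 4934 - 23048/441 = 2152846/441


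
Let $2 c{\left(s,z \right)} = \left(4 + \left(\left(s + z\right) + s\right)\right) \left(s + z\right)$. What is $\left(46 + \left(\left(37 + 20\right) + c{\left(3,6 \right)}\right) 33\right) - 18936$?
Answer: $-14633$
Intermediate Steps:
$c{\left(s,z \right)} = \frac{\left(s + z\right) \left(4 + z + 2 s\right)}{2}$ ($c{\left(s,z \right)} = \frac{\left(4 + \left(\left(s + z\right) + s\right)\right) \left(s + z\right)}{2} = \frac{\left(4 + \left(z + 2 s\right)\right) \left(s + z\right)}{2} = \frac{\left(4 + z + 2 s\right) \left(s + z\right)}{2} = \frac{\left(s + z\right) \left(4 + z + 2 s\right)}{2}$)
$\left(46 + \left(\left(37 + 20\right) + c{\left(3,6 \right)}\right) 33\right) - 18936 = \left(46 + \left(\left(37 + 20\right) + \left(3^{2} + \frac{6^{2}}{2} + 2 \cdot 3 + 2 \cdot 6 + \frac{3}{2} \cdot 3 \cdot 6\right)\right) 33\right) - 18936 = \left(46 + \left(57 + \left(9 + \frac{1}{2} \cdot 36 + 6 + 12 + 27\right)\right) 33\right) - 18936 = \left(46 + \left(57 + \left(9 + 18 + 6 + 12 + 27\right)\right) 33\right) - 18936 = \left(46 + \left(57 + 72\right) 33\right) - 18936 = \left(46 + 129 \cdot 33\right) - 18936 = \left(46 + 4257\right) - 18936 = 4303 - 18936 = -14633$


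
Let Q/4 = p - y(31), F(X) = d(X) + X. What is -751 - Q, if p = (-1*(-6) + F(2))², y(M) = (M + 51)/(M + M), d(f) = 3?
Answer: -38121/31 ≈ -1229.7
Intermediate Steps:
F(X) = 3 + X
y(M) = (51 + M)/(2*M) (y(M) = (51 + M)/((2*M)) = (51 + M)*(1/(2*M)) = (51 + M)/(2*M))
p = 121 (p = (-1*(-6) + (3 + 2))² = (6 + 5)² = 11² = 121)
Q = 14840/31 (Q = 4*(121 - (51 + 31)/(2*31)) = 4*(121 - 82/(2*31)) = 4*(121 - 1*41/31) = 4*(121 - 41/31) = 4*(3710/31) = 14840/31 ≈ 478.71)
-751 - Q = -751 - 1*14840/31 = -751 - 14840/31 = -38121/31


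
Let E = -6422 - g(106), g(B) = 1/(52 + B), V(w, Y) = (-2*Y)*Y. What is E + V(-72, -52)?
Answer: -1869141/158 ≈ -11830.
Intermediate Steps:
V(w, Y) = -2*Y²
E = -1014677/158 (E = -6422 - 1/(52 + 106) = -6422 - 1/158 = -1014677/158 ≈ -6422.0)
E + V(-72, -52) = -1014677/158 - 2*(-52)² = -1014677/158 - 2*2704 = -1014677/158 - 5408 = -1869141/158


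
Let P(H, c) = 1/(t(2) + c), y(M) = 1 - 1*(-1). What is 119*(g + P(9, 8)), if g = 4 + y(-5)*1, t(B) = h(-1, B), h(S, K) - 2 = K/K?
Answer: 7973/11 ≈ 724.82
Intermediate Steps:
h(S, K) = 3 (h(S, K) = 2 + K/K = 2 + 1 = 3)
t(B) = 3
y(M) = 2 (y(M) = 1 + 1 = 2)
P(H, c) = 1/(3 + c)
g = 6 (g = 4 + 2*1 = 4 + 2 = 6)
119*(g + P(9, 8)) = 119*(6 + 1/(3 + 8)) = 119*(6 + 1/11) = 119*(67/11) = 7973/11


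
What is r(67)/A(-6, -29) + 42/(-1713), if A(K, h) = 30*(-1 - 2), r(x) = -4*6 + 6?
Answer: 501/2855 ≈ 0.17548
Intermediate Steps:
r(x) = -18 (r(x) = -24 + 6 = -18)
A(K, h) = -90 (A(K, h) = 30*(-3) = -90)
r(67)/A(-6, -29) + 42/(-1713) = -18/(-90) + 42/(-1713) = -18*(-1/90) + 42*(-1/1713) = ⅕ - 14/571 = 501/2855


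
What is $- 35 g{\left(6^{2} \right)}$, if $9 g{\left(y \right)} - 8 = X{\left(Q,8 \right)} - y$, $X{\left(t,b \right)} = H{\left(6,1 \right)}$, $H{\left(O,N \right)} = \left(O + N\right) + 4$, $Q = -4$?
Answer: $\frac{595}{9} \approx 66.111$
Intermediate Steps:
$H{\left(O,N \right)} = 4 + N + O$ ($H{\left(O,N \right)} = \left(N + O\right) + 4 = 4 + N + O$)
$X{\left(t,b \right)} = 11$ ($X{\left(t,b \right)} = 4 + 1 + 6 = 11$)
$g{\left(y \right)} = \frac{19}{9} - \frac{y}{9}$ ($g{\left(y \right)} = \frac{8}{9} + \frac{11 - y}{9} = \frac{8}{9} - \left(- \frac{11}{9} + \frac{y}{9}\right) = \frac{19}{9} - \frac{y}{9}$)
$- 35 g{\left(6^{2} \right)} = - 35 \left(\frac{19}{9} - \frac{6^{2}}{9}\right) = - 35 \left(\frac{19}{9} - 4\right) = \left(-35\right) \left(- \frac{17}{9}\right) = \frac{595}{9}$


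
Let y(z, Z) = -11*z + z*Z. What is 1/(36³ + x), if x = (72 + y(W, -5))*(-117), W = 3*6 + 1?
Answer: 1/73800 ≈ 1.3550e-5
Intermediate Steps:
W = 19 (W = 18 + 1 = 19)
y(z, Z) = -11*z + Z*z
x = 27144 (x = (72 + 19*(-11 - 5))*(-117) = (72 + 19*(-16))*(-117) = (72 - 304)*(-117) = -232*(-117) = 27144)
1/(36³ + x) = 1/(36³ + 27144) = 1/(46656 + 27144) = 1/73800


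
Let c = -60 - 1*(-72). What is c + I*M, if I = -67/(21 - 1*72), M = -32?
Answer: -1532/51 ≈ -30.039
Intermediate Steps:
c = 12 (c = -60 + 72 = 12)
I = 67/51 (I = -67/(21 - 72) = -67/(-51) = -67*(-1/51) = 67/51 ≈ 1.3137)
c + I*M = 12 + (67/51)*(-32) = 12 - 2144/51 = -1532/51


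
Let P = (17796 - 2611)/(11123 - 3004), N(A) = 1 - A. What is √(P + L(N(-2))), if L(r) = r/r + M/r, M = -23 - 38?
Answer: I*√10360176879/24357 ≈ 4.1789*I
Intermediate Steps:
M = -61
L(r) = 1 - 61/r (L(r) = r/r - 61/r = 1 - 61/r)
P = 15185/8119 ≈ 1.8703
√(P + L(N(-2))) = √(15185/8119 + (-61 + (1 - 1*(-2)))/(1 - 1*(-2))) = √(15185/8119 + (-61 + (1 + 2))/(1 + 2)) = √(15185/8119 + (-61 + 3)/3) = √(15185/8119 + (⅓)*(-58)) = √(15185/8119 - 58/3) = √(-425347/24357) = I*√10360176879/24357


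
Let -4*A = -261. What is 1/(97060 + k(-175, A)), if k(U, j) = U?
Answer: 1/96885 ≈ 1.0322e-5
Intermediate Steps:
A = 261/4 (A = -1/4*(-261) = 261/4 ≈ 65.250)
1/(97060 + k(-175, A)) = 1/(97060 - 175) = 1/96885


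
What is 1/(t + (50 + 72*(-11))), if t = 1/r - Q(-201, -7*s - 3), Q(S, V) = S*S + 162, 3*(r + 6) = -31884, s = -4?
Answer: -10634/439237371 ≈ -2.4210e-5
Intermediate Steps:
r = -10634 (r = -6 + (1/3)*(-31884) = -6 - 10628 = -10634)
Q(S, V) = 162 + S**2 (Q(S, V) = S**2 + 162 = 162 + S**2)
t = -431346943/10634 (t = 1/(-10634) - (162 + (-201)**2) = -1/10634 - (162 + 40401) = -1/10634 - 1*40563 = -1/10634 - 40563 = -431346943/10634 ≈ -40563.)
1/(t + (50 + 72*(-11))) = 1/(-431346943/10634 + (50 + 72*(-11))) = 1/(-431346943/10634 + (50 - 792)) = 1/(-431346943/10634 - 742) = 1/(-439237371/10634) = -10634/439237371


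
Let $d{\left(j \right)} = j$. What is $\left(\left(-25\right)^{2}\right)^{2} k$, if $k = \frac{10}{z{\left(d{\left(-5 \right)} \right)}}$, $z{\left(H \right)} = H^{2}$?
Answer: $156250$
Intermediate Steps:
$k = \frac{2}{5}$ ($k = \frac{10}{\left(-5\right)^{2}} = \frac{10}{25} = 10 \cdot \frac{1}{25} = \frac{2}{5} \approx 0.4$)
$\left(\left(-25\right)^{2}\right)^{2} k = \left(\left(-25\right)^{2}\right)^{2} \cdot \frac{2}{5} = 625^{2} \cdot \frac{2}{5} = 390625 \cdot \frac{2}{5} = 156250$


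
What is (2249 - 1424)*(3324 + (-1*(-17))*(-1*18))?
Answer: 2489850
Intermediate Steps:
(2249 - 1424)*(3324 + (-1*(-17))*(-1*18)) = 825*(3324 + 17*(-18)) = 825*(3324 - 306) = 825*3018 = 2489850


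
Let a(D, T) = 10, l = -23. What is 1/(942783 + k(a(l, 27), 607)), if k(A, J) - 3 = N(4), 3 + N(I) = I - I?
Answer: 1/942783 ≈ 1.0607e-6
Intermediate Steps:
N(I) = -3 (N(I) = -3 + (I - I) = -3 + 0 = -3)
k(A, J) = 0 (k(A, J) = 3 - 3 = 0)
1/(942783 + k(a(l, 27), 607)) = 1/(942783 + 0) = 1/942783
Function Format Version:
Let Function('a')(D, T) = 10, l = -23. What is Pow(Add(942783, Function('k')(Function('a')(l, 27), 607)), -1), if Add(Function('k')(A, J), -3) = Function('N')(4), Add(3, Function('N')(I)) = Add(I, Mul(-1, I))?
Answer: Rational(1, 942783) ≈ 1.0607e-6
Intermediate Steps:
Function('N')(I) = -3 (Function('N')(I) = Add(-3, Add(I, Mul(-1, I))) = Add(-3, 0) = -3)
Function('k')(A, J) = 0 (Function('k')(A, J) = Add(3, -3) = 0)
Pow(Add(942783, Function('k')(Function('a')(l, 27), 607)), -1) = Pow(Add(942783, 0), -1) = Pow(942783, -1) = Rational(1, 942783)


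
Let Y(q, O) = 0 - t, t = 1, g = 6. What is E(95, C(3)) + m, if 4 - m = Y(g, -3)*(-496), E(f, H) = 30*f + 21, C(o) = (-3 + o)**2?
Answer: 2379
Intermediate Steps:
E(f, H) = 21 + 30*f
Y(q, O) = -1 (Y(q, O) = 0 - 1*1 = 0 - 1 = -1)
m = -492 (m = 4 - (-1)*(-496) = 4 - 1*496 = 4 - 496 = -492)
E(95, C(3)) + m = (21 + 30*95) - 492 = (21 + 2850) - 492 = 2871 - 492 = 2379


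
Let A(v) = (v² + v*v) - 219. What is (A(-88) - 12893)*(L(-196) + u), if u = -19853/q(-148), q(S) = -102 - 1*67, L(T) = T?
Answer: -31531896/169 ≈ -1.8658e+5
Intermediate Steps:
q(S) = -169 (q(S) = -102 - 67 = -169)
A(v) = -219 + 2*v² (A(v) = (v² + v²) - 219 = 2*v² - 219 = -219 + 2*v²)
u = 19853/169 (u = -19853/(-169) = -19853*(-1/169) = 19853/169 ≈ 117.47)
(A(-88) - 12893)*(L(-196) + u) = ((-219 + 2*(-88)²) - 12893)*(-196 + 19853/169) = ((-219 + 2*7744) - 12893)*(-13271/169) = ((-219 + 15488) - 12893)*(-13271/169) = (15269 - 12893)*(-13271/169) = 2376*(-13271/169) = -31531896/169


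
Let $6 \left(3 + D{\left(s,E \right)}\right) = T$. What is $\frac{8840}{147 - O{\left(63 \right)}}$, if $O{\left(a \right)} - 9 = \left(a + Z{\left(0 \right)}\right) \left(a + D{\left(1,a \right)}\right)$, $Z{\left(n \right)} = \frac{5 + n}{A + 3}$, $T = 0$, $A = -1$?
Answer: $- \frac{1105}{474} \approx -2.3312$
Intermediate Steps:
$Z{\left(n \right)} = \frac{5}{2} + \frac{n}{2}$ ($Z{\left(n \right)} = \frac{5 + n}{-1 + 3} = \frac{5 + n}{2} = \left(5 + n\right) \frac{1}{2} = \frac{5}{2} + \frac{n}{2}$)
$D{\left(s,E \right)} = -3$ ($D{\left(s,E \right)} = -3 + \frac{1}{6} \cdot 0 = -3 + 0 = -3$)
$O{\left(a \right)} = 9 + \left(-3 + a\right) \left(\frac{5}{2} + a\right)$ ($O{\left(a \right)} = 9 + \left(a + \left(\frac{5}{2} + \frac{1}{2} \cdot 0\right)\right) \left(a - 3\right) = 9 + \left(a + \left(\frac{5}{2} + 0\right)\right) \left(-3 + a\right) = 9 + \left(a + \frac{5}{2}\right) \left(-3 + a\right) = 9 + \left(\frac{5}{2} + a\right) \left(-3 + a\right) = 9 + \left(-3 + a\right) \left(\frac{5}{2} + a\right)$)
$\frac{8840}{147 - O{\left(63 \right)}} = \frac{8840}{147 - \left(\frac{3}{2} + 63^{2} - \frac{63}{2}\right)} = \frac{8840}{147 - \left(\frac{3}{2} + 3969 - \frac{63}{2}\right)} = \frac{8840}{147 - 3939} = \frac{8840}{-3792} = 8840 \left(- \frac{1}{3792}\right) = - \frac{1105}{474}$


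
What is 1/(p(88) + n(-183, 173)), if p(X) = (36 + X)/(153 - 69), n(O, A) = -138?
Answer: -21/2867 ≈ -0.0073247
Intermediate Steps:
p(X) = 3/7 + X/84 (p(X) = (36 + X)/84 = (36 + X)*(1/84) = 3/7 + X/84)
1/(p(88) + n(-183, 173)) = 1/((3/7 + (1/84)*88) - 138) = 1/((3/7 + 22/21) - 138) = 1/(31/21 - 138) = 1/(-2867/21) = -21/2867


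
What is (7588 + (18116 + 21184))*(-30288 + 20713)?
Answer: -448952600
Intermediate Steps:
(7588 + (18116 + 21184))*(-30288 + 20713) = (7588 + 39300)*(-9575) = 46888*(-9575) = -448952600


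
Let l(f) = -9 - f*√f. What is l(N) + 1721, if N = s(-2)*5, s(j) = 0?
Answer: 1712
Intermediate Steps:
N = 0 (N = 0*5 = 0)
l(f) = -9 - f^(3/2)
l(N) + 1721 = (-9 - 0^(3/2)) + 1721 = (-9 - 1*0) + 1721 = (-9 + 0) + 1721 = -9 + 1721 = 1712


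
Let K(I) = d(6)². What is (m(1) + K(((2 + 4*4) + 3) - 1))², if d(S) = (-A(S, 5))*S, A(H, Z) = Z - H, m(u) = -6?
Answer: 900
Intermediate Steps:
d(S) = S*(-5 + S) (d(S) = (-(5 - S))*S = (-5 + S)*S = S*(-5 + S))
K(I) = 36 (K(I) = (6*(-5 + 6))² = (6*1)² = 6² = 36)
(m(1) + K(((2 + 4*4) + 3) - 1))² = (-6 + 36)² = 30² = 900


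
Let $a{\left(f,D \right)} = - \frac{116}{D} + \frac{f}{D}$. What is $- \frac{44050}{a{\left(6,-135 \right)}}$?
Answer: $- \frac{594675}{11} \approx -54061.0$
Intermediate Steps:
$- \frac{44050}{a{\left(6,-135 \right)}} = - \frac{44050}{\frac{1}{-135} \left(-116 + 6\right)} = - \frac{44050}{\left(- \frac{1}{135}\right) \left(-110\right)} = - \frac{44050}{\frac{22}{27}} = \left(-44050\right) \frac{27}{22} = - \frac{594675}{11}$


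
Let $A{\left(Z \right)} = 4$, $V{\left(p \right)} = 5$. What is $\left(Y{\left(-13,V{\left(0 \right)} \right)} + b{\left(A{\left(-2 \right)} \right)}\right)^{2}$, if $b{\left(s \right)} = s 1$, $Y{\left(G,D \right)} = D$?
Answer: $81$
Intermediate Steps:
$b{\left(s \right)} = s$
$\left(Y{\left(-13,V{\left(0 \right)} \right)} + b{\left(A{\left(-2 \right)} \right)}\right)^{2} = \left(5 + 4\right)^{2} = 9^{2} = 81$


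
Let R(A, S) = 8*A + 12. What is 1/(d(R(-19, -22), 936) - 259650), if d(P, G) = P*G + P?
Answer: -1/390830 ≈ -2.5587e-6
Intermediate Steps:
R(A, S) = 12 + 8*A
d(P, G) = P + G*P (d(P, G) = G*P + P = P + G*P)
1/(d(R(-19, -22), 936) - 259650) = 1/((12 + 8*(-19))*(1 + 936) - 259650) = 1/((12 - 152)*937 - 259650) = 1/(-140*937 - 259650) = 1/(-131180 - 259650) = 1/(-390830) = -1/390830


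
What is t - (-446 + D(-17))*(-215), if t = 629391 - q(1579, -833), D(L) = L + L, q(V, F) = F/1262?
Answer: 664053875/1262 ≈ 5.2619e+5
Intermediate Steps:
q(V, F) = F/1262 (q(V, F) = F*(1/1262) = F/1262)
D(L) = 2*L
t = 794292275/1262 (t = 629391 - (-833)/1262 = 629391 - 1*(-833/1262) = 629391 + 833/1262 = 794292275/1262 ≈ 6.2939e+5)
t - (-446 + D(-17))*(-215) = 794292275/1262 - (-446 + 2*(-17))*(-215) = 794292275/1262 - (-446 - 34)*(-215) = 794292275/1262 - (-480)*(-215) = 794292275/1262 - 1*103200 = 794292275/1262 - 103200 = 664053875/1262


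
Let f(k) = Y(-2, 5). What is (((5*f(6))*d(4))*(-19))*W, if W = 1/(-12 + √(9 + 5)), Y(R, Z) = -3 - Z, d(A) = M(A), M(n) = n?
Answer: -3648/13 - 304*√14/13 ≈ -368.11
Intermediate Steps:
d(A) = A
f(k) = -8 (f(k) = -3 - 1*5 = -3 - 5 = -8)
W = 1/(-12 + √14) ≈ -0.12109
(((5*f(6))*d(4))*(-19))*W = (((5*(-8))*4)*(-19))*(-6/65 - √14/130) = (-40*4*(-19))*(-6/65 - √14/130) = (-160*(-19))*(-6/65 - √14/130) = 3040*(-6/65 - √14/130) = -3648/13 - 304*√14/13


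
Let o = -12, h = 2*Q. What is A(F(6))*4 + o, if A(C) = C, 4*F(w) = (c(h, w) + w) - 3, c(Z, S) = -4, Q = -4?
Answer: -13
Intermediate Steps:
h = -8 (h = 2*(-4) = -8)
F(w) = -7/4 + w/4 (F(w) = ((-4 + w) - 3)/4 = (-7 + w)/4 = -7/4 + w/4)
A(F(6))*4 + o = (-7/4 + (1/4)*6)*4 - 12 = (-7/4 + 3/2)*4 - 12 = -1/4*4 - 12 = -1 - 12 = -13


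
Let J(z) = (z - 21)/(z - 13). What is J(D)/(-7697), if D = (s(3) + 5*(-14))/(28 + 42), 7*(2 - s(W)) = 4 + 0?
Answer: -1077/5272445 ≈ -0.00020427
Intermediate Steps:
s(W) = 10/7 (s(W) = 2 - (4 + 0)/7 = 2 - 1/7*4 = 2 - 4/7 = 10/7)
D = -48/49 (D = (10/7 + 5*(-14))/(28 + 42) = (10/7 - 70)/70 = -480/7*1/70 = -48/49 ≈ -0.97959)
J(z) = (-21 + z)/(-13 + z)
J(D)/(-7697) = ((-21 - 48/49)/(-13 - 48/49))/(-7697) = (-1077/49/(-685/49))*(-1/7697) = -49/685*(-1077/49)*(-1/7697) = (1077/685)*(-1/7697) = -1077/5272445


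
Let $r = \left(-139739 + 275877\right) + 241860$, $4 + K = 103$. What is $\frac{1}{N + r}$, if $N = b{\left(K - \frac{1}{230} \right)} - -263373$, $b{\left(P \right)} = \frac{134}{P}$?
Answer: $\frac{22769}{14603407119} \approx 1.5592 \cdot 10^{-6}$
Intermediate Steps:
$K = 99$ ($K = -4 + 103 = 99$)
$N = \frac{5996770657}{22769}$ ($N = \frac{134}{99 - \frac{1}{230}} - -263373 = \frac{134}{99 - \frac{1}{230}} + 263373 = \frac{134}{\frac{22769}{230}} + 263373 = 134 \cdot \frac{230}{22769} + 263373 = \frac{30820}{22769} + 263373 = \frac{5996770657}{22769} \approx 2.6337 \cdot 10^{5}$)
$r = 377998$ ($r = 136138 + 241860 = 377998$)
$\frac{1}{N + r} = \frac{1}{\frac{5996770657}{22769} + 377998} = \frac{1}{\frac{14603407119}{22769}} = \frac{22769}{14603407119}$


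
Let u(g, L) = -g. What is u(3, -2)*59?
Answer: -177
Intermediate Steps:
u(3, -2)*59 = -1*3*59 = -3*59 = -177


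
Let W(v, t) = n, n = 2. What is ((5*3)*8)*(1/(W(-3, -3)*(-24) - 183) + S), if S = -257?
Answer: -2374720/77 ≈ -30841.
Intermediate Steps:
W(v, t) = 2
((5*3)*8)*(1/(W(-3, -3)*(-24) - 183) + S) = ((5*3)*8)*(1/(2*(-24) - 183) - 257) = (15*8)*(1/(-48 - 183) - 257) = 120*(1/(-231) - 257) = 120*(-1/231 - 257) = 120*(-59368/231) = -2374720/77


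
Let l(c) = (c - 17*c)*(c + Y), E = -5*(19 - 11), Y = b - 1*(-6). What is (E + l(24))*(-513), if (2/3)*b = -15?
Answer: 1497960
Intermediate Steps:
b = -45/2 (b = (3/2)*(-15) = -45/2 ≈ -22.500)
Y = -33/2 (Y = -45/2 - 1*(-6) = -45/2 + 6 = -33/2 ≈ -16.500)
E = -40 (E = -5*8 = -40)
l(c) = -16*c*(-33/2 + c) (l(c) = (c - 17*c)*(c - 33/2) = (-16*c)*(-33/2 + c) = -16*c*(-33/2 + c))
(E + l(24))*(-513) = (-40 + 8*24*(33 - 2*24))*(-513) = (-40 + 8*24*(33 - 48))*(-513) = (-40 + 8*24*(-15))*(-513) = (-40 - 2880)*(-513) = -2920*(-513) = 1497960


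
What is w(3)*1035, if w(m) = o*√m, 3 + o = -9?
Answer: -12420*√3 ≈ -21512.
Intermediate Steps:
o = -12 (o = -3 - 9 = -12)
w(m) = -12*√m
w(3)*1035 = -12*√3*1035 = -12420*√3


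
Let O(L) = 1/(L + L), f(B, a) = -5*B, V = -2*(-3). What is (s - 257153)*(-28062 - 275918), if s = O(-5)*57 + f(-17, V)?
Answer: 78145263326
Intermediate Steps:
V = 6
O(L) = 1/(2*L)
s = 793/10 (s = ((1/2)/(-5))*57 - 5*(-17) = ((1/2)*(-1/5))*57 + 85 = -1/10*57 + 85 = -57/10 + 85 = 793/10 ≈ 79.300)
(s - 257153)*(-28062 - 275918) = (793/10 - 257153)*(-28062 - 275918) = -2570737/10*(-303980) = 78145263326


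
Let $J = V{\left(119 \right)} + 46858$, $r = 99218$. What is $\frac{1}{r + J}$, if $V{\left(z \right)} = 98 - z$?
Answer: $\frac{1}{146055} \approx 6.8467 \cdot 10^{-6}$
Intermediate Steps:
$J = 46837$ ($J = \left(98 - 119\right) + 46858 = -21 + 46858 = 46837$)
$\frac{1}{r + J} = \frac{1}{99218 + 46837} = \frac{1}{146055}$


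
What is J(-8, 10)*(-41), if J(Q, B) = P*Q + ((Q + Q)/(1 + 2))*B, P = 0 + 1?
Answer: 7544/3 ≈ 2514.7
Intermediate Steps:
P = 1
J(Q, B) = Q + 2*B*Q/3 (J(Q, B) = 1*Q + ((Q + Q)/(1 + 2))*B = Q + ((2*Q)/3)*B = Q + ((2*Q)*(1/3))*B = Q + (2*Q/3)*B = Q + 2*B*Q/3)
J(-8, 10)*(-41) = ((1/3)*(-8)*(3 + 2*10))*(-41) = ((1/3)*(-8)*(3 + 20))*(-41) = ((1/3)*(-8)*23)*(-41) = -184/3*(-41) = 7544/3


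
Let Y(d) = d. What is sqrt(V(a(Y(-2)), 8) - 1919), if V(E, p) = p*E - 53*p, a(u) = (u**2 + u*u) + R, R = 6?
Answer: I*sqrt(2231) ≈ 47.233*I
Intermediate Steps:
a(u) = 6 + 2*u**2 (a(u) = (u**2 + u*u) + 6 = (u**2 + u**2) + 6 = 2*u**2 + 6 = 6 + 2*u**2)
V(E, p) = -53*p + E*p (V(E, p) = E*p - 53*p = -53*p + E*p)
sqrt(V(a(Y(-2)), 8) - 1919) = sqrt(8*(-53 + (6 + 2*(-2)**2)) - 1919) = sqrt(8*(-53 + (6 + 2*4)) - 1919) = sqrt(8*(-53 + (6 + 8)) - 1919) = sqrt(8*(-53 + 14) - 1919) = sqrt(8*(-39) - 1919) = sqrt(-312 - 1919) = sqrt(-2231) = I*sqrt(2231)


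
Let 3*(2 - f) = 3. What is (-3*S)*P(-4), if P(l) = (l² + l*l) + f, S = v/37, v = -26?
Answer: 2574/37 ≈ 69.568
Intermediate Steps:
f = 1 (f = 2 - ⅓*3 = 2 - 1 = 1)
S = -26/37 ≈ -0.70270
P(l) = 1 + 2*l² (P(l) = (l² + l*l) + 1 = (l² + l²) + 1 = 2*l² + 1 = 1 + 2*l²)
(-3*S)*P(-4) = (-3*(-26/37))*(1 + 2*(-4)²) = 78*(1 + 2*16)/37 = 78*(1 + 32)/37 = (78/37)*33 = 2574/37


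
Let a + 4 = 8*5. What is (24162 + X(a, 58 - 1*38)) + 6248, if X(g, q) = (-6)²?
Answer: 30446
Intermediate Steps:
a = 36 (a = -4 + 8*5 = -4 + 40 = 36)
X(g, q) = 36
(24162 + X(a, 58 - 1*38)) + 6248 = (24162 + 36) + 6248 = 24198 + 6248 = 30446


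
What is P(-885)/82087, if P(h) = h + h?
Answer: -1770/82087 ≈ -0.021562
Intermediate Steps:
P(h) = 2*h
P(-885)/82087 = (2*(-885))/82087 = -1770*1/82087 = -1770/82087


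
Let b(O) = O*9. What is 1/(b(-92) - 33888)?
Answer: -1/34716 ≈ -2.8805e-5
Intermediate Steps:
b(O) = 9*O
1/(b(-92) - 33888) = 1/(9*(-92) - 33888) = 1/(-828 - 33888) = 1/(-34716) = -1/34716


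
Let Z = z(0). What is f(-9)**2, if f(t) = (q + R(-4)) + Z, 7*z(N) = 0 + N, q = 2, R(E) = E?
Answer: 4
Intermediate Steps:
z(N) = N/7 (z(N) = (0 + N)/7 = N/7)
Z = 0 (Z = (1/7)*0 = 0)
f(t) = -2 (f(t) = (2 - 4) + 0 = -2 + 0 = -2)
f(-9)**2 = (-2)**2 = 4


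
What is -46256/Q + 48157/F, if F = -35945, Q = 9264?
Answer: -131799898/20812155 ≈ -6.3328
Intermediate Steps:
-46256/Q + 48157/F = -46256/9264 + 48157/(-35945) = -46256*1/9264 + 48157*(-1/35945) = -2891/579 - 48157/35945 = -131799898/20812155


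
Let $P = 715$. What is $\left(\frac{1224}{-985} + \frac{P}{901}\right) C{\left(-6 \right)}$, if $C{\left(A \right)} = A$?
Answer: $\frac{2391294}{887485} \approx 2.6945$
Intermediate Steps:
$\left(\frac{1224}{-985} + \frac{P}{901}\right) C{\left(-6 \right)} = \left(\frac{1224}{-985} + \frac{715}{901}\right) \left(-6\right) = \left(1224 \left(- \frac{1}{985}\right) + 715 \cdot \frac{1}{901}\right) \left(-6\right) = \left(- \frac{1224}{985} + \frac{715}{901}\right) \left(-6\right) = \left(- \frac{398549}{887485}\right) \left(-6\right) = \frac{2391294}{887485}$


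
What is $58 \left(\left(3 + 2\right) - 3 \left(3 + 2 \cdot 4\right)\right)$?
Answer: $-1624$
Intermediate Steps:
$58 \left(\left(3 + 2\right) - 3 \left(3 + 2 \cdot 4\right)\right) = 58 \left(5 - 3 \left(3 + 8\right)\right) = 58 \left(5 - 33\right) = 58 \left(-28\right) = -1624$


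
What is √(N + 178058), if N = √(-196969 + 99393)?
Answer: √(178058 + 2*I*√24394) ≈ 421.97 + 0.37*I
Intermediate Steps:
N = 2*I*√24394 (N = √(-97576) = 2*I*√24394 ≈ 312.37*I)
√(N + 178058) = √(2*I*√24394 + 178058) = √(178058 + 2*I*√24394)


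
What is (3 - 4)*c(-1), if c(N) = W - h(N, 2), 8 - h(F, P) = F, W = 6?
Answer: 3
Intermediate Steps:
h(F, P) = 8 - F
c(N) = -2 + N (c(N) = 6 - (8 - N) = 6 + (-8 + N) = -2 + N)
(3 - 4)*c(-1) = (3 - 4)*(-2 - 1) = -1*(-3) = 3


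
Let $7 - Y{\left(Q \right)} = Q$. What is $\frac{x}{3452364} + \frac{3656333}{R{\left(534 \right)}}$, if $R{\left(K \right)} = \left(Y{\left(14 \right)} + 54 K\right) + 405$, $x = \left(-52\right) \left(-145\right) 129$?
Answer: $\frac{1054285596971}{8410534098} \approx 125.35$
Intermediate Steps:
$Y{\left(Q \right)} = 7 - Q$
$x = 972660$ ($x = 7540 \cdot 129 = 972660$)
$R{\left(K \right)} = 398 + 54 K$ ($R{\left(K \right)} = \left(\left(7 - 14\right) + 54 K\right) + 405 = \left(-7 + 54 K\right) + 405 = 398 + 54 K$)
$\frac{x}{3452364} + \frac{3656333}{R{\left(534 \right)}} = \frac{972660}{3452364} + \frac{3656333}{398 + 54 \cdot 534} = 972660 \cdot \frac{1}{3452364} + \frac{3656333}{398 + 28836} = \frac{81055}{287697} + \frac{3656333}{29234} = \frac{1054285596971}{8410534098}$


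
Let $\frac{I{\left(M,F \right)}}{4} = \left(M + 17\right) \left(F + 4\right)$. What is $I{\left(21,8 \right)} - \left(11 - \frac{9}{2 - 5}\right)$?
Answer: $1810$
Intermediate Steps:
$I{\left(M,F \right)} = 4 \left(4 + F\right) \left(17 + M\right)$ ($I{\left(M,F \right)} = 4 \left(M + 17\right) \left(F + 4\right) = 4 \left(17 + M\right) \left(4 + F\right) = 4 \left(4 + F\right) \left(17 + M\right)$)
$I{\left(21,8 \right)} - \left(11 - \frac{9}{2 - 5}\right) = \left(272 + 16 \cdot 21 + 68 \cdot 8 + 4 \cdot 8 \cdot 21\right) - \left(11 - \frac{9}{2 - 5}\right) = \left(272 + 336 + 544 + 672\right) - \left(11 - \frac{9}{-3}\right) = 1824 - \left(11 - -3\right) = 1824 - \left(11 + 3\right) = 1824 - 14 = 1810$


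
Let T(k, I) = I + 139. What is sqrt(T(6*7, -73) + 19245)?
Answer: sqrt(19311) ≈ 138.96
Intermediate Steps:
T(k, I) = 139 + I
sqrt(T(6*7, -73) + 19245) = sqrt((139 - 73) + 19245) = sqrt(66 + 19245) = sqrt(19311)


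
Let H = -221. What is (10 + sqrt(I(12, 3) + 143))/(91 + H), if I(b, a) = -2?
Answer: -1/13 - sqrt(141)/130 ≈ -0.16826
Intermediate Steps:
(10 + sqrt(I(12, 3) + 143))/(91 + H) = (10 + sqrt(-2 + 143))/(91 - 221) = (10 + sqrt(141))/(-130) = (10 + sqrt(141))*(-1/130) = -1/13 - sqrt(141)/130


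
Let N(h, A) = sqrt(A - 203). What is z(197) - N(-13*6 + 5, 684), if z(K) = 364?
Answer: 364 - sqrt(481) ≈ 342.07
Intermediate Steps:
N(h, A) = sqrt(-203 + A)
z(197) - N(-13*6 + 5, 684) = 364 - sqrt(-203 + 684) = 364 - sqrt(481)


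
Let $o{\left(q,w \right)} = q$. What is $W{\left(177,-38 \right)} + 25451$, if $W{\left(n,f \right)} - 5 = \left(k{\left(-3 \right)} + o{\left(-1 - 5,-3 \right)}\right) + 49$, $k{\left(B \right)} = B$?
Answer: $25496$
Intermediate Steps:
$W{\left(n,f \right)} = 45$ ($W{\left(n,f \right)} = 5 + \left(\left(-3 - 6\right) + 49\right) = 5 + \left(-9 + 49\right) = 5 + 40 = 45$)
$W{\left(177,-38 \right)} + 25451 = 45 + 25451 = 25496$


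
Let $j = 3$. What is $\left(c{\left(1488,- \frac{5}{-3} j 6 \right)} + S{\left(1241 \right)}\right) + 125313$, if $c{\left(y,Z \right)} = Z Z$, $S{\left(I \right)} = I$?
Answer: $127454$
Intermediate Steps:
$c{\left(y,Z \right)} = Z^{2}$
$\left(c{\left(1488,- \frac{5}{-3} j 6 \right)} + S{\left(1241 \right)}\right) + 125313 = \left(\left(- \frac{5}{-3} \cdot 3 \cdot 6\right)^{2} + 1241\right) + 125313 = \left(\left(\left(-5\right) \left(- \frac{1}{3}\right) 3 \cdot 6\right)^{2} + 1241\right) + 125313 = \left(\left(\frac{5}{3} \cdot 3 \cdot 6\right)^{2} + 1241\right) + 125313 = \left(\left(5 \cdot 6\right)^{2} + 1241\right) + 125313 = \left(30^{2} + 1241\right) + 125313 = \left(900 + 1241\right) + 125313 = 2141 + 125313 = 127454$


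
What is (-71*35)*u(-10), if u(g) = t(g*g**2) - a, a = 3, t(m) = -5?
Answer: 19880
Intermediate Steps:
u(g) = -8 (u(g) = -5 - 1*3 = -5 - 3 = -8)
(-71*35)*u(-10) = -71*35*(-8) = -2485*(-8) = 19880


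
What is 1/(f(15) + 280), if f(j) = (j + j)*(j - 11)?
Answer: 1/400 ≈ 0.0025000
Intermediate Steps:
f(j) = 2*j*(-11 + j) (f(j) = (2*j)*(-11 + j) = 2*j*(-11 + j))
1/(f(15) + 280) = 1/(2*15*(-11 + 15) + 280) = 1/(2*15*4 + 280) = 1/(120 + 280) = 1/400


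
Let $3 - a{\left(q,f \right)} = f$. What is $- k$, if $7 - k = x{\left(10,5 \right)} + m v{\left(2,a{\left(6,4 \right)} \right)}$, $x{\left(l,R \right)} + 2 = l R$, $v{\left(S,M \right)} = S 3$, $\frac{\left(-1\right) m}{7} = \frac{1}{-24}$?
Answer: $\frac{171}{4} \approx 42.75$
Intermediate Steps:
$a{\left(q,f \right)} = 3 - f$
$m = \frac{7}{24}$ ($m = - \frac{7}{-24} = \left(-7\right) \left(- \frac{1}{24}\right) = \frac{7}{24} \approx 0.29167$)
$v{\left(S,M \right)} = 3 S$
$x{\left(l,R \right)} = -2 + R l$ ($x{\left(l,R \right)} = -2 + l R = -2 + R l$)
$k = - \frac{171}{4}$ ($k = 7 - \left(\left(-2 + 5 \cdot 10\right) + \frac{7 \cdot 3 \cdot 2}{24}\right) = 7 - \left(\left(-2 + 50\right) + \frac{7}{24} \cdot 6\right) = 7 - \left(48 + \frac{7}{4}\right) = 7 - \frac{199}{4} = - \frac{171}{4} \approx -42.75$)
$- k = \left(-1\right) \left(- \frac{171}{4}\right) = \frac{171}{4}$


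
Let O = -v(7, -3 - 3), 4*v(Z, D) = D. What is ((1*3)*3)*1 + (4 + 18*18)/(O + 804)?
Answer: 15155/1611 ≈ 9.4072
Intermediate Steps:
v(Z, D) = D/4
O = 3/2 (O = -(-3 - 3)/4 = -(-6)/4 = -1*(-3/2) = 3/2 ≈ 1.5000)
((1*3)*3)*1 + (4 + 18*18)/(O + 804) = ((1*3)*3)*1 + (4 + 18*18)/(3/2 + 804) = (3*3)*1 + (4 + 324)/(1611/2) = 9*1 + 328*(2/1611) = 9 + 656/1611 = 15155/1611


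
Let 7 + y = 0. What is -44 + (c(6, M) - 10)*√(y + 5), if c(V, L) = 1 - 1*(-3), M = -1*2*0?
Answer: -44 - 6*I*√2 ≈ -44.0 - 8.4853*I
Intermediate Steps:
y = -7 (y = -7 + 0 = -7)
M = 0 (M = -2*0 = 0)
c(V, L) = 4 (c(V, L) = 1 + 3 = 4)
-44 + (c(6, M) - 10)*√(y + 5) = -44 + (4 - 10)*√(-7 + 5) = -44 - 6*I*√2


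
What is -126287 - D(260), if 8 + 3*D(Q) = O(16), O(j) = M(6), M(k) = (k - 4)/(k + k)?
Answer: -2273119/18 ≈ -1.2628e+5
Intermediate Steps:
M(k) = (-4 + k)/(2*k) (M(k) = (-4 + k)/((2*k)) = (-4 + k)*(1/(2*k)) = (-4 + k)/(2*k))
O(j) = ⅙ (O(j) = (½)*(-4 + 6)/6 = (½)*(⅙)*2 = ⅙)
D(Q) = -47/18 (D(Q) = -8/3 + (⅓)*(⅙) = -8/3 + 1/18 = -47/18)
-126287 - D(260) = -126287 - 1*(-47/18) = -126287 + 47/18 = -2273119/18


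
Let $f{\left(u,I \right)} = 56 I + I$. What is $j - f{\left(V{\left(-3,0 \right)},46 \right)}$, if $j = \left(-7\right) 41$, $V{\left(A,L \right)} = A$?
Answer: $-2909$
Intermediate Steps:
$j = -287$
$f{\left(u,I \right)} = 57 I$
$j - f{\left(V{\left(-3,0 \right)},46 \right)} = -287 - 57 \cdot 46 = -287 - 2622 = -2909$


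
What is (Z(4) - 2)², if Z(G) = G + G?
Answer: 36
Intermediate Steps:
Z(G) = 2*G
(Z(4) - 2)² = (2*4 - 2)² = (8 - 2)² = 6² = 36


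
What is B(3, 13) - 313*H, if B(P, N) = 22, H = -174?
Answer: 54484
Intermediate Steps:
B(3, 13) - 313*H = 22 - 313*(-174) = 22 + 54462 = 54484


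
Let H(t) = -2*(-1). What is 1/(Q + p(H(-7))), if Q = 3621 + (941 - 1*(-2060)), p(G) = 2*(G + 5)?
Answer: 1/6636 ≈ 0.00015069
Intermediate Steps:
H(t) = 2
p(G) = 10 + 2*G (p(G) = 2*(5 + G) = 10 + 2*G)
Q = 6622 (Q = 3621 + (941 + 2060) = 3621 + 3001 = 6622)
1/(Q + p(H(-7))) = 1/(6622 + (10 + 2*2)) = 1/(6622 + (10 + 4)) = 1/(6622 + 14) = 1/6636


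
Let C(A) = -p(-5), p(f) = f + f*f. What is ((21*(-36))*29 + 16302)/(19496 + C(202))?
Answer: -937/3246 ≈ -0.28866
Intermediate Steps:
p(f) = f + f²
C(A) = -20 (C(A) = -(-5)*(1 - 5) = -(-5)*(-4) = -1*20 = -20)
((21*(-36))*29 + 16302)/(19496 + C(202)) = ((21*(-36))*29 + 16302)/(19496 - 20) = (-756*29 + 16302)/19476 = (-21924 + 16302)*(1/19476) = -5622*1/19476 = -937/3246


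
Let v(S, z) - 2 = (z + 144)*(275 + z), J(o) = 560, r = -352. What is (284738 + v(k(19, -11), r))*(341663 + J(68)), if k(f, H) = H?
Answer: 102925620588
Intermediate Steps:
v(S, z) = 2 + (144 + z)*(275 + z) (v(S, z) = 2 + (z + 144)*(275 + z) = 2 + (144 + z)*(275 + z))
(284738 + v(k(19, -11), r))*(341663 + J(68)) = (284738 + (39602 + (-352)² + 419*(-352)))*(341663 + 560) = (284738 + (39602 + 123904 - 147488))*342223 = (284738 + 16018)*342223 = 300756*342223 = 102925620588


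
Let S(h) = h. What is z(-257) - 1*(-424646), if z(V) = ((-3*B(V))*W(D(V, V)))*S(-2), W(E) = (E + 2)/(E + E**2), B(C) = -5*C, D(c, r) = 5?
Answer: 426445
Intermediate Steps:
W(E) = (2 + E)/(E + E**2)
z(V) = -7*V (z(V) = ((-(-15)*V)*((2 + 5)/(5*(1 + 5))))*(-2) = ((15*V)*((1/5)*7/6))*(-2) = ((15*V)*((1/5)*(1/6)*7))*(-2) = ((15*V)*(7/30))*(-2) = (7*V/2)*(-2) = -7*V)
z(-257) - 1*(-424646) = -7*(-257) - 1*(-424646) = 1799 + 424646 = 426445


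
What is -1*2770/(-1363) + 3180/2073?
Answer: 3358850/941833 ≈ 3.5663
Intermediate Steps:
-1*2770/(-1363) + 3180/2073 = -2770*(-1/1363) + 3180*(1/2073) = 2770/1363 + 1060/691 = 3358850/941833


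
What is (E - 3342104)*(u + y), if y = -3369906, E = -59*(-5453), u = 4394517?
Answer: -3094711498347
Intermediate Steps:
E = 321727
(E - 3342104)*(u + y) = (321727 - 3342104)*(4394517 - 3369906) = -3020377*1024611 = -3094711498347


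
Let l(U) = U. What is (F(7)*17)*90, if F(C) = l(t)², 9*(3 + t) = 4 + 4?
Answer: 61370/9 ≈ 6818.9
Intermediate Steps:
t = -19/9 (t = -3 + (4 + 4)/9 = -3 + (⅑)*8 = -3 + 8/9 = -19/9 ≈ -2.1111)
F(C) = 361/81 (F(C) = (-19/9)² = 361/81)
(F(7)*17)*90 = ((361/81)*17)*90 = (6137/81)*90 = 61370/9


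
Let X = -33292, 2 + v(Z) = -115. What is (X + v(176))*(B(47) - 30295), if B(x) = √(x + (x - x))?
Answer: 1012125655 - 33409*√47 ≈ 1.0119e+9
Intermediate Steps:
B(x) = √x (B(x) = √(x + 0) = √x)
v(Z) = -117 (v(Z) = -2 - 115 = -117)
(X + v(176))*(B(47) - 30295) = (-33292 - 117)*(√47 - 30295) = -33409*(-30295 + √47) = 1012125655 - 33409*√47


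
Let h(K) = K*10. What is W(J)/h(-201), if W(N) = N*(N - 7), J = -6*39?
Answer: -9399/335 ≈ -28.057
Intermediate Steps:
J = -234
h(K) = 10*K
W(N) = N*(-7 + N)
W(J)/h(-201) = (-234*(-7 - 234))/((10*(-201))) = -234*(-241)/(-2010) = 56394*(-1/2010) = -9399/335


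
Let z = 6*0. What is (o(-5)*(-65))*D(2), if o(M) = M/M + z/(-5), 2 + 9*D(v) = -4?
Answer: 130/3 ≈ 43.333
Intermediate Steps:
z = 0
D(v) = -⅔ (D(v) = -2/9 + (⅑)*(-4) = -2/9 - 4/9 = -⅔)
o(M) = 1 (o(M) = M/M + 0/(-5) = 1 + 0*(-⅕) = 1 + 0 = 1)
(o(-5)*(-65))*D(2) = (1*(-65))*(-⅔) = -65*(-⅔) = 130/3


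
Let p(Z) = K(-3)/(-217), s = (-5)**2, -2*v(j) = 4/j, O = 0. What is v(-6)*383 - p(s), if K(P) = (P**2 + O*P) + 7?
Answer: 83159/651 ≈ 127.74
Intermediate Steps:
K(P) = 7 + P**2 (K(P) = (P**2 + 0*P) + 7 = (P**2 + 0) + 7 = P**2 + 7 = 7 + P**2)
v(j) = -2/j
s = 25
p(Z) = -16/217 (p(Z) = (7 + (-3)**2)/(-217) = (7 + 9)*(-1/217) = 16*(-1/217) = -16/217)
v(-6)*383 - p(s) = -2/(-6)*383 - 1*(-16/217) = -2*(-1/6)*383 + 16/217 = (1/3)*383 + 16/217 = 383/3 + 16/217 = 83159/651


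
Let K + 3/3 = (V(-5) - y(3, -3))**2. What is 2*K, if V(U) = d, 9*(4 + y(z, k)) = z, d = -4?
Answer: -16/9 ≈ -1.7778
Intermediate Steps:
y(z, k) = -4 + z/9
V(U) = -4
K = -8/9 (K = -1 + (-4 - (-4 + (1/9)*3))**2 = -1 + (-4 - (-4 + 1/3))**2 = -1 + (-4 - 1*(-11/3))**2 = -1 + (-4 + 11/3)**2 = -1 + (-1/3)**2 = -1 + 1/9 = -8/9 ≈ -0.88889)
2*K = 2*(-8/9) = -16/9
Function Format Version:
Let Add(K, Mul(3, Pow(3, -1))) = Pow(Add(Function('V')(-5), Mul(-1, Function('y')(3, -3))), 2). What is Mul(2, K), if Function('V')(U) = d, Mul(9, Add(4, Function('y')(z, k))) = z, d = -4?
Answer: Rational(-16, 9) ≈ -1.7778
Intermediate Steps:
Function('y')(z, k) = Add(-4, Mul(Rational(1, 9), z))
Function('V')(U) = -4
K = Rational(-8, 9) (K = Add(-1, Pow(Add(-4, Mul(-1, Add(-4, Mul(Rational(1, 9), 3)))), 2)) = Add(-1, Pow(Add(-4, Mul(-1, Add(-4, Rational(1, 3)))), 2)) = Add(-1, Pow(Add(-4, Mul(-1, Rational(-11, 3))), 2)) = Add(-1, Pow(Add(-4, Rational(11, 3)), 2)) = Add(-1, Pow(Rational(-1, 3), 2)) = Add(-1, Rational(1, 9)) = Rational(-8, 9) ≈ -0.88889)
Mul(2, K) = Mul(2, Rational(-8, 9)) = Rational(-16, 9)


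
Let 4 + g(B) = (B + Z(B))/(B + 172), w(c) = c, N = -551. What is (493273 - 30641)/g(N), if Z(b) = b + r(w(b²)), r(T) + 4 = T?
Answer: -175337528/304011 ≈ -576.75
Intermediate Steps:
r(T) = -4 + T
Z(b) = -4 + b + b² (Z(b) = b + (-4 + b²) = -4 + b + b²)
g(B) = -4 + (-4 + B² + 2*B)/(172 + B) (g(B) = -4 + (B + (-4 + B + B²))/(B + 172) = -4 + (-4 + B² + 2*B)/(172 + B))
(493273 - 30641)/g(N) = (493273 - 30641)/(((-692 + (-551)² - 2*(-551))/(172 - 551))) = 462632/(((-692 + 303601 + 1102)/(-379))) = 462632/((-1/379*304011)) = 462632/(-304011/379) = 462632*(-379/304011) = -175337528/304011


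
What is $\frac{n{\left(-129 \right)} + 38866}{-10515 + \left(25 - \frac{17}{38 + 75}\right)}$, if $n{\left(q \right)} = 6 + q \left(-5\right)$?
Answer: $- \frac{4465421}{1185387} \approx -3.7671$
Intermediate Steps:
$n{\left(q \right)} = 6 - 5 q$
$\frac{n{\left(-129 \right)} + 38866}{-10515 + \left(25 - \frac{17}{38 + 75}\right)} = \frac{\left(6 - -645\right) + 38866}{-10515 + \left(25 - \frac{17}{38 + 75}\right)} = \frac{\left(6 + 645\right) + 38866}{-10515 + \left(25 - \frac{17}{113}\right)} = \frac{651 + 38866}{-10515 + \left(25 - \frac{17}{113}\right)} = \frac{39517}{-10515 + \left(25 - \frac{17}{113}\right)} = \frac{39517}{-10515 + \frac{2808}{113}} = \frac{39517}{- \frac{1185387}{113}} = 39517 \left(- \frac{113}{1185387}\right) = - \frac{4465421}{1185387}$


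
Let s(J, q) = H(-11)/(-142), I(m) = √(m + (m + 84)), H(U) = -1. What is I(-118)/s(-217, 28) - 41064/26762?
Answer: -20532/13381 + 284*I*√38 ≈ -1.5344 + 1750.7*I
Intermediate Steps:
I(m) = √(84 + 2*m) (I(m) = √(m + (84 + m)) = √(84 + 2*m))
s(J, q) = 1/142 (s(J, q) = -1/(-142) = -1*(-1/142) = 1/142)
I(-118)/s(-217, 28) - 41064/26762 = √(84 + 2*(-118))/(1/142) - 41064/26762 = √(84 - 236)*142 - 41064*1/26762 = √(-152)*142 - 20532/13381 = (2*I*√38)*142 - 20532/13381 = 284*I*√38 - 20532/13381 = -20532/13381 + 284*I*√38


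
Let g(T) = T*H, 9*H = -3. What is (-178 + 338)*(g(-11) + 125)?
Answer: 61760/3 ≈ 20587.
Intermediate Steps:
H = -1/3 (H = (1/9)*(-3) = -1/3 ≈ -0.33333)
g(T) = -T/3 (g(T) = T*(-1/3) = -T/3)
(-178 + 338)*(g(-11) + 125) = (-178 + 338)*(-1/3*(-11) + 125) = 160*(11/3 + 125) = 160*(386/3) = 61760/3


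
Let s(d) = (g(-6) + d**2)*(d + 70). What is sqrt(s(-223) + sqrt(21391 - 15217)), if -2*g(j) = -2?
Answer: sqrt(-7608690 + 21*sqrt(14)) ≈ 2758.4*I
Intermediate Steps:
g(j) = 1 (g(j) = -1/2*(-2) = 1)
s(d) = (1 + d**2)*(70 + d) (s(d) = (1 + d**2)*(d + 70) = (1 + d**2)*(70 + d))
sqrt(s(-223) + sqrt(21391 - 15217)) = sqrt((70 - 223 + (-223)**3 + 70*(-223)**2) + sqrt(21391 - 15217)) = sqrt((70 - 223 - 11089567 + 70*49729) + sqrt(6174)) = sqrt((70 - 223 - 11089567 + 3481030) + 21*sqrt(14)) = sqrt(-7608690 + 21*sqrt(14))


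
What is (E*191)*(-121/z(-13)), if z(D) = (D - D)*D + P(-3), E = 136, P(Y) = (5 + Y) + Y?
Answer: 3143096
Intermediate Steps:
P(Y) = 5 + 2*Y
z(D) = -1 (z(D) = (D - D)*D + (5 + 2*(-3)) = 0*D + (5 - 6) = 0 - 1 = -1)
(E*191)*(-121/z(-13)) = (136*191)*(-121/(-1)) = 25976*(-121*(-1)) = 25976*121 = 3143096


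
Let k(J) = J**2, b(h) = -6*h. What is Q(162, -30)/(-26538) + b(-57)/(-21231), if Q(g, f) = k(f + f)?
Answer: -1583474/10433857 ≈ -0.15176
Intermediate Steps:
Q(g, f) = 4*f**2 (Q(g, f) = (f + f)**2 = (2*f)**2 = 4*f**2)
Q(162, -30)/(-26538) + b(-57)/(-21231) = (4*(-30)**2)/(-26538) - 6*(-57)/(-21231) = (4*900)*(-1/26538) + 342*(-1/21231) = 3600*(-1/26538) - 38/2359 = -600/4423 - 38/2359 = -1583474/10433857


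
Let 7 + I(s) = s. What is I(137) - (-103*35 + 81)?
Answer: 3654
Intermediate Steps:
I(s) = -7 + s
I(137) - (-103*35 + 81) = (-7 + 137) - (-103*35 + 81) = 130 - (-3605 + 81) = 130 - 1*(-3524) = 130 + 3524 = 3654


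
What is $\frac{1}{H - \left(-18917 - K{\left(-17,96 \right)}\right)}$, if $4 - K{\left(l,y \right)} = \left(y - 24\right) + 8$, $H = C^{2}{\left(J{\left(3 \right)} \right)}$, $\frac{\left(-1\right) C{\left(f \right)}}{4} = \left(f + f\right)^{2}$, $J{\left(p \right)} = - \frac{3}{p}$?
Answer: $\frac{1}{19097} \approx 5.2364 \cdot 10^{-5}$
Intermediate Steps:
$C{\left(f \right)} = - 16 f^{2}$ ($C{\left(f \right)} = - 4 \left(f + f\right)^{2} = - 4 \left(2 f\right)^{2} = - 4 \cdot 4 f^{2} = - 16 f^{2}$)
$H = 256$ ($H = \left(- 16 \left(- \frac{3}{3}\right)^{2}\right)^{2} = \left(- 16 \left(\left(-3\right) \frac{1}{3}\right)^{2}\right)^{2} = \left(- 16 \left(-1\right)^{2}\right)^{2} = \left(\left(-16\right) 1\right)^{2} = \left(-16\right)^{2} = 256$)
$K{\left(l,y \right)} = 20 - y$ ($K{\left(l,y \right)} = 4 - \left(\left(y - 24\right) + 8\right) = 4 - \left(\left(-24 + y\right) + 8\right) = 4 - \left(-16 + y\right) = 20 - y$)
$\frac{1}{H - \left(-18917 - K{\left(-17,96 \right)}\right)} = \frac{1}{256 + \left(\left(\left(20 - 96\right) + 24195\right) - 5278\right)} = \frac{1}{256 + \left(\left(-76 + 24195\right) - 5278\right)} = \frac{1}{256 + \left(24119 - 5278\right)} = \frac{1}{256 + 18841} = \frac{1}{19097}$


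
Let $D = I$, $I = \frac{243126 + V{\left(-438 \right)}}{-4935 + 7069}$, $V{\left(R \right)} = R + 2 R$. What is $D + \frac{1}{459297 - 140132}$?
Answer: $\frac{3508087687}{30959005} \approx 113.31$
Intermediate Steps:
$V{\left(R \right)} = 3 R$
$I = \frac{120906}{1067}$ ($I = \frac{243126 + 3 \left(-438\right)}{-4935 + 7069} = \frac{243126 - 1314}{2134} = 241812 \cdot \frac{1}{2134} = \frac{120906}{1067} \approx 113.31$)
$D = \frac{120906}{1067} \approx 113.31$
$D + \frac{1}{459297 - 140132} = \frac{120906}{1067} + \frac{1}{459297 - 140132} = \frac{120906}{1067} + \frac{1}{319165} = \frac{3508087687}{30959005}$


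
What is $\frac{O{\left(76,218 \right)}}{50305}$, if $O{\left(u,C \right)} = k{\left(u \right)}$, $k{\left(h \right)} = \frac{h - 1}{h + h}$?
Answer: $\frac{15}{1529272} \approx 9.8086 \cdot 10^{-6}$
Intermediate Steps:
$k{\left(h \right)} = \frac{-1 + h}{2 h}$ ($k{\left(h \right)} = \frac{h + \left(-1 + 0\right)}{2 h} = \left(h - 1\right) \frac{1}{2 h} = \left(-1 + h\right) \frac{1}{2 h} = \frac{-1 + h}{2 h}$)
$O{\left(u,C \right)} = \frac{-1 + u}{2 u}$
$\frac{O{\left(76,218 \right)}}{50305} = \frac{\frac{1}{2} \cdot \frac{1}{76} \left(-1 + 76\right)}{50305} = \frac{1}{2} \cdot \frac{1}{76} \cdot 75 \cdot \frac{1}{50305} = \frac{75}{152} \cdot \frac{1}{50305} = \frac{15}{1529272}$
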